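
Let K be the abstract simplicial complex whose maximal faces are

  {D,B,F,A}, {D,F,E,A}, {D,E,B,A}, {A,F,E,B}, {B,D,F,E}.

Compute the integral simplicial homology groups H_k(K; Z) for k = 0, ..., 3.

H_0 = Z,  H_1 = 0,  H_2 = 0,  H_3 = Z.

We work with the vertex ordering A < B < D < E < F. The simplices of K, each written with vertices in increasing order, are:

  0-simplices (5): A, B, D, E, F
  1-simplices (10): AB, AD, AE, AF, BD, BE, BF, DE, DF, EF
  2-simplices (10): ABD, ABE, ABF, ADE, ADF, AEF, BDE, BDF, BEF, DEF
  3-simplices (5): ABDE, ABDF, ABEF, ADEF, BDEF

so the chain groups are C_0 ≅ Z^5, C_1 ≅ Z^10, C_2 ≅ Z^10, C_3 ≅ Z^5.

∂_1: C_1 → C_0 is given by ∂[p,q] = [q] − [p].
This gives a 5×10 integer matrix of rank 4; reducing to Smith normal form yields diagonal entries (1,1,1,1).

Boundary ∂_2: C_2 → C_1 acts by ∂[p,q,r] = [q,r] − [p,r] + [p,q]. For instance
  ∂ADE = DE − AE + AD,
  ∂ABF = BF − AF + AB.
The resulting 10×10 matrix has rank 6, and its Smith normal form has invariant factors (1,1,1,1,1,1).

∂_3: C_3 → C_2 sends each 3-simplex σ to the alternating sum Σ_i (−1)^i (σ with its i-th vertex removed). For instance
  ∂ABDE = BDE − ADE + ABE − ABD,
  ∂ADEF = DEF − AEF + ADF − ADE.
The 10×5 boundary matrix has rank 4 and Smith normal form diag(1,1,1,1).

Now H_k = ker ∂_k / im ∂_{k+1}, so:

  H_0: rank C_0 − rank ∂_1 = 5 − 4 = 1, and the invariant factors of ∂_1 are all 1, so H_0 ≅ Z.
  H_1: rank ker ∂_1 − rank ∂_2 = (10 − 4) − 6 = 0, and the invariant factors of ∂_2 are all 1, so H_1 ≅ 0.
  H_2: rank ker ∂_2 − rank ∂_3 = (10 − 6) − 4 = 0, and the invariant factors of ∂_3 are all 1, so H_2 ≅ 0.
  H_3: rank ker ∂_3 − rank ∂_4 = (5 − 4) − 0 = 1, and there is no ∂_4, so H_3 ≅ Z.

As a check, the Euler characteristic is 5 − 10 + 10 − 5 = 0, which agrees with 1 − 0 + 0 − 1 = 0.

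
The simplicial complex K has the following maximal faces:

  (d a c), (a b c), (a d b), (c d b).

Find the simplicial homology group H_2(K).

K has 4 vertices, 6 edges, 4 triangles.
rank ∂_2 = 3, rank ∂_3 = 0 ⇒ b_2 = 4 − 3 − 0 = 1. So H_2 ≅ Z.

H_2 ≅ Z.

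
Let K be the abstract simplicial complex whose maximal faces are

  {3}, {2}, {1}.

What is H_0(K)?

Fix the vertex order 1 < 2 < 3 and write every simplex with vertices in increasing order. Then dim K = 0 and the simplices of K are:

  0-simplices (3): [1], [2], [3]

giving chain groups C_0 ≅ Z^3.

From H_k ≅ ker(∂_k) / im(∂_{k+1}) we obtain:

  H_0: rank C_0 − rank ∂_1 = 3 − 0 = 3, and there is no ∂_1, so H_0 ≅ Z^3.

H_0 ≅ Z^3.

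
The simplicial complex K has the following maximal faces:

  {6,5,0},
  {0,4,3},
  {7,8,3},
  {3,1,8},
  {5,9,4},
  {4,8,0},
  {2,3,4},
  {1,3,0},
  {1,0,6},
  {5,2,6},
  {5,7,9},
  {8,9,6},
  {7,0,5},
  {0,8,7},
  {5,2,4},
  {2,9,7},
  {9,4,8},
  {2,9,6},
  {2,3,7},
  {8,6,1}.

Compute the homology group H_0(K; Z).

H_0 ≅ Z.

K has 10 vertices, 30 edges, 20 triangles.
rank ∂_0 = 0, rank ∂_1 = 9 ⇒ b_0 = 10 − 0 − 9 = 1; all invariant factors of ∂_1 are 1 so no torsion. So H_0 ≅ Z.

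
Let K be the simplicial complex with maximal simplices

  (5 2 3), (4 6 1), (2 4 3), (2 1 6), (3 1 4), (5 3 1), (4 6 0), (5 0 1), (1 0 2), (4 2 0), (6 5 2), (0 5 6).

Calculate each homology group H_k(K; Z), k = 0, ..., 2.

We work with the vertex ordering 0 < 1 < 2 < 3 < 4 < 5 < 6. The simplices of K, each written with vertices in increasing order, are:

  0-simplices (7): [0], [1], [2], [3], [4], [5], [6]
  1-simplices (18): [0,1], [0,2], [0,4], [0,5], [0,6], [1,2], [1,3], [1,4], [1,5], [1,6], [2,3], [2,4], [2,5], [2,6], [3,4], [3,5], [4,6], [5,6]
  2-simplices (12): [0,1,2], [0,1,5], [0,2,4], [0,4,6], [0,5,6], [1,2,6], [1,3,4], [1,3,5], [1,4,6], [2,3,4], [2,3,5], [2,5,6]

giving chain groups C_0 ≅ Z^7, C_1 ≅ Z^18, C_2 ≅ Z^12.

Boundary ∂_1: C_1 → C_0 is given by ∂[p,q] = [q] − [p]. For instance
  ∂[3,5] = [5] − [3].
This gives a 7×18 integer matrix of rank 6; reducing to Smith normal form yields diagonal entries (1,1,1,1,1,1).

The boundary map ∂_2: C_2 → C_1 sends each 2-simplex [p,q,r] to [q,r] − [p,r] + [p,q]. For instance
  ∂[2,3,5] = [3,5] − [2,5] + [2,3],
  ∂[0,5,6] = [5,6] − [0,6] + [0,5].
The 18×12 boundary matrix has rank 12 and Smith normal form diag(1,1,1,1,1,1,1,1,1,1,1,2).

Computing H_k = (kernel of ∂_k) / (image of ∂_{k+1}):

  H_0: rank C_0 − rank ∂_1 = 7 − 6 = 1, and the invariant factors of ∂_1 are all 1, so H_0 = Z.
  H_1: rank ker ∂_1 − rank ∂_2 = (18 − 6) − 12 = 0, and ∂_2 has invariant factor 2 > 1, so H_1 = Z/2.
  H_2: rank ker ∂_2 − rank ∂_3 = (12 − 12) − 0 = 0, and there is no ∂_3, so H_2 = 0.

As a check, the Euler characteristic is 7 − 18 + 12 = 1, which agrees with 1 − 0 + 0 = 1.
(K is a triangulation of the real projective plane RP^2.)

H_0 ≅ Z,  H_1 ≅ Z/2,  H_2 = 0.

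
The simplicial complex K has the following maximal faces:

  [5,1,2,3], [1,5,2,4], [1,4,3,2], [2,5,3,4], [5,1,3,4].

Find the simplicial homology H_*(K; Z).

H_0 ≅ Z,  H_1 = 0,  H_2 = 0,  H_3 ≅ Z.

Take the total order 1 < 2 < 3 < 4 < 5 on the vertex set. Then K (dimension 3) consists of the simplices:

  0-simplices (5): [1], [2], [3], [4], [5]
  1-simplices (10): [1,2], [1,3], [1,4], [1,5], [2,3], [2,4], [2,5], [3,4], [3,5], [4,5]
  2-simplices (10): [1,2,3], [1,2,4], [1,2,5], [1,3,4], [1,3,5], [1,4,5], [2,3,4], [2,3,5], [2,4,5], [3,4,5]
  3-simplices (5): [1,2,3,4], [1,2,3,5], [1,2,4,5], [1,3,4,5], [2,3,4,5]

so the chain groups are C_0 ≅ Z^5, C_1 ≅ Z^10, C_2 ≅ Z^10, C_3 ≅ Z^5.

The boundary map ∂_1: C_1 → C_0 maps an edge to its endpoints' difference, ∂[p,q] = q − p. For instance
  ∂[2,3] = [3] − [2].
The 5×10 boundary matrix has rank 4 and Smith normal form diag(1,1,1,1).

Boundary ∂_2: C_2 → C_1 acts by ∂[p,q,r] = [q,r] − [p,r] + [p,q]. For instance
  ∂[2,3,4] = [3,4] − [2,4] + [2,3],
  ∂[1,2,5] = [2,5] − [1,5] + [1,2].
This gives a 10×10 integer matrix of rank 6; reducing to Smith normal form yields diagonal entries (1,1,1,1,1,1).

∂_3: C_3 → C_2 sends each 3-simplex σ to the alternating sum Σ_i (−1)^i (σ with its i-th vertex removed). For instance
  ∂[1,2,3,4] = [2,3,4] − [1,3,4] + [1,2,4] − [1,2,3],
  ∂[2,3,4,5] = [3,4,5] − [2,4,5] + [2,3,5] − [2,3,4].
The resulting 10×5 matrix has rank 4, and its Smith normal form has invariant factors (1,1,1,1).

Now H_k = ker ∂_k / im ∂_{k+1}, so:

  H_0: rank C_0 − rank ∂_1 = 5 − 4 = 1, and the invariant factors of ∂_1 are all 1, so H_0 = Z.
  H_1: rank ker ∂_1 − rank ∂_2 = (10 − 4) − 6 = 0, and the invariant factors of ∂_2 are all 1, so H_1 = 0.
  H_2: rank ker ∂_2 − rank ∂_3 = (10 − 6) − 4 = 0, and the invariant factors of ∂_3 are all 1, so H_2 = 0.
  H_3: rank ker ∂_3 − rank ∂_4 = (5 − 4) − 0 = 1, and there is no ∂_4, so H_3 = Z.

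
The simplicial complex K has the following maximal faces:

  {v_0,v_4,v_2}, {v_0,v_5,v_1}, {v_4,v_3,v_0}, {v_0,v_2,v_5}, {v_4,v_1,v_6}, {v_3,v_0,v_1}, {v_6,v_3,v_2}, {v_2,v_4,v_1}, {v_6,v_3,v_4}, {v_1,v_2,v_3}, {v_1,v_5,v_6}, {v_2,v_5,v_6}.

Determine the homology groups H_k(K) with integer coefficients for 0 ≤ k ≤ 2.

H_0 = Z,  H_1 = Z/2,  H_2 = 0.

Take the total order v_0 < v_1 < v_2 < v_3 < v_4 < v_5 < v_6 on the vertex set. Then K (dimension 2) consists of the simplices:

  0-simplices (7): [v_0], [v_1], [v_2], [v_3], [v_4], [v_5], [v_6]
  1-simplices (18): (18 of them)
  2-simplices (12): (12 of them)

giving chain groups C_0 ≅ Z^7, C_1 ≅ Z^18, C_2 ≅ Z^12.

∂_1: C_1 → C_0 maps an edge to its endpoints' difference, ∂[p,q] = q − p. For instance
  ∂[v_5,v_6] = [v_6] − [v_5].
As a 7×18 matrix over Z this has rank 6, with invariant factors (1,1,1,1,1,1).

∂_2: C_2 → C_1 acts by ∂[p,q,r] = [q,r] − [p,r] + [p,q]. For instance
  ∂[v_0,v_1,v_3] = [v_1,v_3] − [v_0,v_3] + [v_0,v_1],
  ∂[v_1,v_5,v_6] = [v_5,v_6] − [v_1,v_6] + [v_1,v_5].
The 18×12 boundary matrix has rank 12 and Smith normal form diag(1,1,1,1,1,1,1,1,1,1,1,2).

Computing H_k = (kernel of ∂_k) / (image of ∂_{k+1}):

  H_0: rank C_0 − rank ∂_1 = 7 − 6 = 1, and the invariant factors of ∂_1 are all 1, so H_0 = Z.
  H_1: rank ker ∂_1 − rank ∂_2 = (18 − 6) − 12 = 0, and ∂_2 has invariant factor 2 > 1, so H_1 = Z/2.
  H_2: rank ker ∂_2 − rank ∂_3 = (12 − 12) − 0 = 0, and there is no ∂_3, so H_2 = 0.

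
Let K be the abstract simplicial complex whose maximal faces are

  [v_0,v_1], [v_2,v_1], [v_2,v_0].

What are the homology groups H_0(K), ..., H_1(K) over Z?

Order the vertices as v_0 < v_1 < v_2. Listing each simplex with vertices in this order, K has dimension 1 with simplices:

  0-simplices (3): [v_0], [v_1], [v_2]
  1-simplices (3): [v_0,v_1], [v_0,v_2], [v_1,v_2]

Hence C_0 ≅ Z^3, C_1 ≅ Z^3.

The boundary map ∂_1: C_1 → C_0 sends each edge [p,q] (with p < q) to q − p. For instance
  ∂[v_0,v_2] = [v_2] − [v_0].
This gives a 3×3 integer matrix of rank 2; reducing to Smith normal form yields diagonal entries (1,1).

Now H_k = ker ∂_k / im ∂_{k+1}, so:

  H_0: rank C_0 − rank ∂_1 = 3 − 2 = 1, and the invariant factors of ∂_1 are all 1, so H_0 = Z.
  H_1: rank ker ∂_1 − rank ∂_2 = (3 − 2) − 0 = 1, and there is no ∂_2, so H_1 = Z.

(K is a triangulation of the circle S^1.)

H_0 ≅ Z,  H_1 ≅ Z.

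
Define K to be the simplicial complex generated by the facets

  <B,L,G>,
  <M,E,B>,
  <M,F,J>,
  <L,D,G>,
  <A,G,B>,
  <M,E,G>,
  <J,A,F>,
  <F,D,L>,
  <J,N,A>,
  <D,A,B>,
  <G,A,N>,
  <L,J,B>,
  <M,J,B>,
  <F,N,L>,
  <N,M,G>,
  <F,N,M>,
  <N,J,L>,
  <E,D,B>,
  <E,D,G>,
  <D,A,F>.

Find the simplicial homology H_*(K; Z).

We work with the vertex ordering A < B < D < E < F < G < J < L < M < N. The simplices of K, each written with vertices in increasing order, are:

  0-simplices (10): A, B, D, E, F, G, J, L, M, N
  1-simplices (30): AB, AD, AF, AG, AJ, AN, BD, BE, BG, BJ, BL, BM, DE, DF, DG, DL, EG, EM, FJ, FL, FM, FN, GL, GM, GN, JL, JM, JN, LN, MN
  2-simplices (20): ABD, ABG, ADF, AFJ, AGN, AJN, BDE, BEM, BGL, BJL, BJM, DEG, DFL, DGL, EGM, FJM, FLN, FMN, GMN, JLN

so the chain groups are C_0 ≅ Z^10, C_1 ≅ Z^30, C_2 ≅ Z^20.

Boundary ∂_1: C_1 → C_0 maps an edge to its endpoints' difference, ∂[p,q] = q − p. For instance
  ∂GN = N − G.
The resulting 10×30 matrix has rank 9, and its Smith normal form has invariant factors (1,1,1,1,1,1,1,1,1).

Boundary ∂_2: C_2 → C_1 acts by ∂[p,q,r] = [q,r] − [p,r] + [p,q]. For instance
  ∂FLN = LN − FN + FL,
  ∂BJL = JL − BL + BJ.
As a 30×20 matrix over Z this has rank 20, with invariant factors (1,1,1,1,1,1,1,1,1,1,1,1,1,1,1,1,1,1,1,2).

Now H_k = ker ∂_k / im ∂_{k+1}, so:

  H_0: rank C_0 − rank ∂_1 = 10 − 9 = 1, and the invariant factors of ∂_1 are all 1, so H_0 = Z.
  H_1: rank ker ∂_1 − rank ∂_2 = (30 − 9) − 20 = 1, and ∂_2 has invariant factor 2 > 1, so H_1 = Z ⊕ Z/2.
  H_2: rank ker ∂_2 − rank ∂_3 = (20 − 20) − 0 = 0, and there is no ∂_3, so H_2 = 0.

H_0 = Z,  H_1 = Z ⊕ Z/2,  H_2 = 0.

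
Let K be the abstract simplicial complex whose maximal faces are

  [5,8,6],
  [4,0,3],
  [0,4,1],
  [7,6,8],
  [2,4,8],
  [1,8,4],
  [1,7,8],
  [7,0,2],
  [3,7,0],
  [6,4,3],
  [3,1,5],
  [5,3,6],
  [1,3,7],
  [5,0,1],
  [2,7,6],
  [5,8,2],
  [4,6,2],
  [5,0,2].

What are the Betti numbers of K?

We work with the vertex ordering 0 < 1 < 2 < 3 < 4 < 5 < 6 < 7 < 8. The simplices of K, each written with vertices in increasing order, are:

  0-simplices (9): [0], [1], [2], [3], [4], [5], [6], [7], [8]
  1-simplices (27): (27 of them)
  2-simplices (18): [0,1,4], [0,1,5], [0,2,5], [0,2,7], [0,3,4], [0,3,7], [1,3,5], [1,3,7], [1,4,8], [1,7,8], [2,4,6], [2,4,8], [2,5,8], [2,6,7], [3,4,6], [3,5,6], [5,6,8], [6,7,8]

Hence C_0 ≅ Z^9, C_1 ≅ Z^27, C_2 ≅ Z^18.

The boundary map ∂_1: C_1 → C_0 sends each edge [p,q] (with p < q) to q − p. For instance
  ∂[3,7] = [7] − [3].
The 9×27 boundary matrix has rank 8 and Smith normal form diag(1,1,1,1,1,1,1,1).

∂_2: C_2 → C_1 sends each 2-simplex [p,q,r] to [q,r] − [p,r] + [p,q]. For instance
  ∂[0,2,5] = [2,5] − [0,5] + [0,2],
  ∂[0,1,4] = [1,4] − [0,4] + [0,1].
The 27×18 boundary matrix has rank 18 and Smith normal form diag(1,1,1,1,1,1,1,1,1,1,1,1,1,1,1,1,1,2).

Computing H_k = (kernel of ∂_k) / (image of ∂_{k+1}):

  H_0: rank C_0 − rank ∂_1 = 9 − 8 = 1, and the invariant factors of ∂_1 are all 1, so H_0 = Z.
  H_1: rank ker ∂_1 − rank ∂_2 = (27 − 8) − 18 = 1, and ∂_2 has invariant factor 2 > 1, so H_1 = Z ⊕ Z/2.
  H_2: rank ker ∂_2 − rank ∂_3 = (18 − 18) − 0 = 0, and there is no ∂_3, so H_2 = 0.

As a check, the Euler characteristic is 9 − 27 + 18 = 0, which agrees with 1 − 1 + 0 = 0.
(K is a triangulation of the Klein bottle.)

Hence the Betti numbers are b_0 = 1, b_1 = 1, b_2 = 0.

b_0 = 1, b_1 = 1, b_2 = 0.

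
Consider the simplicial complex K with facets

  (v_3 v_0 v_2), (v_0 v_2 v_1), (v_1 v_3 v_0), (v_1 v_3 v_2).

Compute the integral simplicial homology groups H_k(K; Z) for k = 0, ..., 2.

H_0 = Z,  H_1 = 0,  H_2 = Z.

Fix the vertex order v_0 < v_1 < v_2 < v_3 and write every simplex with vertices in increasing order. Then dim K = 2 and the simplices of K are:

  0-simplices (4): [v_0], [v_1], [v_2], [v_3]
  1-simplices (6): [v_0,v_1], [v_0,v_2], [v_0,v_3], [v_1,v_2], [v_1,v_3], [v_2,v_3]
  2-simplices (4): [v_0,v_1,v_2], [v_0,v_1,v_3], [v_0,v_2,v_3], [v_1,v_2,v_3]

giving chain groups C_0 ≅ Z^4, C_1 ≅ Z^6, C_2 ≅ Z^4.

Boundary ∂_1: C_1 → C_0 is given by ∂[p,q] = [q] − [p]. For instance
  ∂[v_0,v_2] = [v_2] − [v_0].
As a 4×6 matrix over Z this has rank 3, with invariant factors (1,1,1).

∂_2: C_2 → C_1 sends each 2-simplex [p,q,r] to [q,r] − [p,r] + [p,q]. For instance
  ∂[v_1,v_2,v_3] = [v_2,v_3] − [v_1,v_3] + [v_1,v_2],
  ∂[v_0,v_2,v_3] = [v_2,v_3] − [v_0,v_3] + [v_0,v_2].
As a 6×4 matrix over Z this has rank 3, with invariant factors (1,1,1).

Now H_k = ker ∂_k / im ∂_{k+1}, so:

  H_0: rank C_0 − rank ∂_1 = 4 − 3 = 1, and the invariant factors of ∂_1 are all 1, so H_0 ≅ Z.
  H_1: rank ker ∂_1 − rank ∂_2 = (6 − 3) − 3 = 0, and the invariant factors of ∂_2 are all 1, so H_1 ≅ 0.
  H_2: rank ker ∂_2 − rank ∂_3 = (4 − 3) − 0 = 1, and there is no ∂_3, so H_2 ≅ Z.

As a check, the Euler characteristic is 4 − 6 + 4 = 2, which agrees with 1 − 0 + 1 = 2.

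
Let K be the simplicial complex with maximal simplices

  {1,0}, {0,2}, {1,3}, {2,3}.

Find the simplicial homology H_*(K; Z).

H_0 ≅ Z,  H_1 ≅ Z.

Fix the vertex order 0 < 1 < 2 < 3 and write every simplex with vertices in increasing order. Then dim K = 1 and the simplices of K are:

  0-simplices (4): [0], [1], [2], [3]
  1-simplices (4): [0,1], [0,2], [1,3], [2,3]

giving chain groups C_0 ≅ Z^4, C_1 ≅ Z^4.

∂_1: C_1 → C_0 maps an edge to its endpoints' difference, ∂[p,q] = q − p. For instance
  ∂[0,1] = [1] − [0].
The 4×4 boundary matrix has rank 3 and Smith normal form diag(1,1,1).

Now H_k = ker ∂_k / im ∂_{k+1}, so:

  H_0: rank C_0 − rank ∂_1 = 4 − 3 = 1, and the invariant factors of ∂_1 are all 1, so H_0 = Z.
  H_1: rank ker ∂_1 − rank ∂_2 = (4 − 3) − 0 = 1, and there is no ∂_2, so H_1 = Z.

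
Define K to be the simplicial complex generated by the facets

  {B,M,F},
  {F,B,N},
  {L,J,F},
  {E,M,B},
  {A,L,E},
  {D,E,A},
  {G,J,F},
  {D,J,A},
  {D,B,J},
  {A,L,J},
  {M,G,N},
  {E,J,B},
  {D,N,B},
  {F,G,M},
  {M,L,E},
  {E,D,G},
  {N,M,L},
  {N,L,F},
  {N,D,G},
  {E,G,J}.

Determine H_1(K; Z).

H_1 ≅ Z ⊕ Z/2Z.

Order the vertices as A < B < D < E < F < G < J < L < M < N. Listing each simplex with vertices in this order, K has dimension 2 with simplices:

  0-simplices (10): A, B, D, E, F, G, J, L, M, N
  1-simplices (30): AD, AE, AJ, AL, BD, BE, BF, BJ, BM, BN, DE, DG, DJ, DN, EG, EJ, EL, EM, FG, FJ, FL, FM, FN, GJ, GM, GN, JL, LM, LN, MN
  2-simplices (20): ADE, ADJ, AEL, AJL, BDJ, BDN, BEJ, BEM, BFM, BFN, DEG, DGN, EGJ, ELM, FGJ, FGM, FJL, FLN, GMN, LMN

Hence C_0 ≅ Z^10, C_1 ≅ Z^30, C_2 ≅ Z^20.

Boundary ∂_1: C_1 → C_0 is given by ∂[p,q] = [q] − [p].
As a 10×30 matrix over Z this has rank 9, with invariant factors (1,1,1,1,1,1,1,1,1).

Boundary ∂_2: C_2 → C_1 maps a triangle to the signed sum of its edges. For instance
  ∂FLN = LN − FN + FL,
  ∂DGN = GN − DN + DG.
The 30×20 boundary matrix has rank 20 and Smith normal form diag(1,1,1,1,1,1,1,1,1,1,1,1,1,1,1,1,1,1,1,2).

Reading off H_k = ker ∂_k / im ∂_{k+1}:

  H_1: rank ker ∂_1 − rank ∂_2 = (30 − 9) − 20 = 1, and ∂_2 has invariant factor 2 > 1, so H_1 ≅ Z ⊕ Z/2Z.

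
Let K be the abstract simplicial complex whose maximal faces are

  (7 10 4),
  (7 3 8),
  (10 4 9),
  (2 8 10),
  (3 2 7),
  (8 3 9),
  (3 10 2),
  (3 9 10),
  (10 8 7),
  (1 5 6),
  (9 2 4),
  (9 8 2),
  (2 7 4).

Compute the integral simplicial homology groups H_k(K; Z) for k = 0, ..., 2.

Order the vertices as 1 < 2 < 3 < 4 < 5 < 6 < 7 < 8 < 9 < 10. Listing each simplex with vertices in this order, K has dimension 2 with simplices:

  0-simplices (10): [1], [2], [3], [4], [5], [6], [7], [8], [9], [10]
  1-simplices (21): [1,5], [1,6], [2,3], [2,4], [2,7], [2,8], [2,9], [2,10], [3,7], [3,8], [3,9], [3,10], [4,7], [4,9], [4,10], [5,6], [7,8], [7,10], [8,9], [8,10], [9,10]
  2-simplices (13): [1,5,6], [2,3,7], [2,3,10], [2,4,7], [2,4,9], [2,8,9], [2,8,10], [3,7,8], [3,8,9], [3,9,10], [4,7,10], [4,9,10], [7,8,10]

Hence C_0 ≅ Z^10, C_1 ≅ Z^21, C_2 ≅ Z^13.

The boundary map ∂_1: C_1 → C_0 maps an edge to its endpoints' difference, ∂[p,q] = q − p. For instance
  ∂[2,10] = [10] − [2].
The 10×21 boundary matrix has rank 8 and Smith normal form diag(1,1,1,1,1,1,1,1).

The boundary map ∂_2: C_2 → C_1 sends each 2-simplex [p,q,r] to [q,r] − [p,r] + [p,q]. For instance
  ∂[2,3,10] = [3,10] − [2,10] + [2,3],
  ∂[3,8,9] = [8,9] − [3,9] + [3,8].
This gives a 21×13 integer matrix of rank 13; reducing to Smith normal form yields diagonal entries (1,1,1,1,1,1,1,1,1,1,1,1,2).

Reading off H_k = ker ∂_k / im ∂_{k+1}:

  H_0: rank C_0 − rank ∂_1 = 10 − 8 = 2, and the invariant factors of ∂_1 are all 1, so H_0 = Z^2.
  H_1: rank ker ∂_1 − rank ∂_2 = (21 − 8) − 13 = 0, and ∂_2 has invariant factor 2 > 1, so H_1 = Z/2.
  H_2: rank ker ∂_2 − rank ∂_3 = (13 − 13) − 0 = 0, and there is no ∂_3, so H_2 = 0.

As a check, the Euler characteristic is 10 − 21 + 13 = 2, which agrees with 2 − 0 + 0 = 2.

H_0 ≅ Z^2,  H_1 ≅ Z/2,  H_2 = 0.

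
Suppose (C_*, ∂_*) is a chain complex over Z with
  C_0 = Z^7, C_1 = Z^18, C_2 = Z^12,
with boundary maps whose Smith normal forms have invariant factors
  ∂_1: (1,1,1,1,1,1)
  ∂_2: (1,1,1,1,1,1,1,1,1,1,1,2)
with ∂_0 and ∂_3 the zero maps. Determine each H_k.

H_0: b_0 = 7 − 0 − 6 = 1; torsion from ∂_1 factors > 1: none. So H_0 ≅ Z.
H_1: b_1 = 18 − 6 − 12 = 0; torsion from ∂_2 factors > 1: [2]. So H_1 ≅ Z/2Z.
H_2: b_2 = 12 − 12 − 0 = 0; torsion from ∂_3 factors > 1: none. So H_2 ≅ 0.

H_0 ≅ Z,  H_1 ≅ Z/2Z,  H_2 = 0.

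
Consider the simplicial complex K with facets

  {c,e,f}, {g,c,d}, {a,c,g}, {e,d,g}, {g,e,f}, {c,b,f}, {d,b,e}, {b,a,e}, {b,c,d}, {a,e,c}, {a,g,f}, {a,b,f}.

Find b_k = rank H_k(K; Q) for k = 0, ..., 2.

Order the vertices as a < b < c < d < e < f < g. Listing each simplex with vertices in this order, K has dimension 2 with simplices:

  0-simplices (7): a, b, c, d, e, f, g
  1-simplices (18): ab, ac, ae, af, ag, bc, bd, be, bf, cd, ce, cf, cg, de, dg, ef, eg, fg
  2-simplices (12): abe, abf, ace, acg, afg, bcd, bcf, bde, cdg, cef, deg, efg

giving chain groups C_0 ≅ Z^7, C_1 ≅ Z^18, C_2 ≅ Z^12.

∂_1: C_1 → C_0 maps an edge to its endpoints' difference, ∂[p,q] = q − p. For instance
  ∂de = e − d.
The resulting 7×18 matrix has rank 6, and its Smith normal form has invariant factors (1,1,1,1,1,1).

Boundary ∂_2: C_2 → C_1 maps a triangle to the signed sum of its edges. For instance
  ∂cef = ef − cf + ce,
  ∂abf = bf − af + ab.
This gives a 18×12 integer matrix of rank 12; reducing to Smith normal form yields diagonal entries (1,1,1,1,1,1,1,1,1,1,1,2).

Now H_k = ker ∂_k / im ∂_{k+1}, so:

  H_0: rank C_0 − rank ∂_1 = 7 − 6 = 1, and the invariant factors of ∂_1 are all 1, so H_0 ≅ Z.
  H_1: rank ker ∂_1 − rank ∂_2 = (18 − 6) − 12 = 0, and ∂_2 has invariant factor 2 > 1, so H_1 ≅ Z/2.
  H_2: rank ker ∂_2 − rank ∂_3 = (12 − 12) − 0 = 0, and there is no ∂_3, so H_2 ≅ 0.

(K is a triangulation of the real projective plane RP^2.)

Hence the Betti numbers are b_0 = 1, b_1 = 0, b_2 = 0.

b_0 = 1, b_1 = 0, b_2 = 0.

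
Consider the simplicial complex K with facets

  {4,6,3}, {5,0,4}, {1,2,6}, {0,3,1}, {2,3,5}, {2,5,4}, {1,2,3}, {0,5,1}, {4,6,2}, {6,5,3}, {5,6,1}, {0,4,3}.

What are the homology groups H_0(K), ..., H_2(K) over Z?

H_0 = Z,  H_1 = Z/2,  H_2 = 0.

Fix the vertex order 0 < 1 < 2 < 3 < 4 < 5 < 6 and write every simplex with vertices in increasing order. Then dim K = 2 and the simplices of K are:

  0-simplices (7): [0], [1], [2], [3], [4], [5], [6]
  1-simplices (18): [0,1], [0,3], [0,4], [0,5], [1,2], [1,3], [1,5], [1,6], [2,3], [2,4], [2,5], [2,6], [3,4], [3,5], [3,6], [4,5], [4,6], [5,6]
  2-simplices (12): [0,1,3], [0,1,5], [0,3,4], [0,4,5], [1,2,3], [1,2,6], [1,5,6], [2,3,5], [2,4,5], [2,4,6], [3,4,6], [3,5,6]

so the chain groups are C_0 ≅ Z^7, C_1 ≅ Z^18, C_2 ≅ Z^12.

∂_1: C_1 → C_0 sends each edge [p,q] (with p < q) to q − p.
As a 7×18 matrix over Z this has rank 6, with invariant factors (1,1,1,1,1,1).

Boundary ∂_2: C_2 → C_1 acts by ∂[p,q,r] = [q,r] − [p,r] + [p,q]. For instance
  ∂[1,2,3] = [2,3] − [1,3] + [1,2],
  ∂[0,3,4] = [3,4] − [0,4] + [0,3].
As a 18×12 matrix over Z this has rank 12, with invariant factors (1,1,1,1,1,1,1,1,1,1,1,2).

Reading off H_k = ker ∂_k / im ∂_{k+1}:

  H_0: rank C_0 − rank ∂_1 = 7 − 6 = 1, and the invariant factors of ∂_1 are all 1, so H_0 ≅ Z.
  H_1: rank ker ∂_1 − rank ∂_2 = (18 − 6) − 12 = 0, and ∂_2 has invariant factor 2 > 1, so H_1 ≅ Z/2.
  H_2: rank ker ∂_2 − rank ∂_3 = (12 − 12) − 0 = 0, and there is no ∂_3, so H_2 ≅ 0.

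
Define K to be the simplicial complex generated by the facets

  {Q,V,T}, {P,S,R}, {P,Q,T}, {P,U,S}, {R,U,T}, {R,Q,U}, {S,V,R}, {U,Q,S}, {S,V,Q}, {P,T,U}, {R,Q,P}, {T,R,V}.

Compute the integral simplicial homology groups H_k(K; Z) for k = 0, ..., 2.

H_0 = Z,  H_1 = Z/2,  H_2 = 0.

We work with the vertex ordering P < Q < R < S < T < U < V. The simplices of K, each written with vertices in increasing order, are:

  0-simplices (7): P, Q, R, S, T, U, V
  1-simplices (18): PQ, PR, PS, PT, PU, QR, QS, QT, QU, QV, RS, RT, RU, RV, SU, SV, TU, TV
  2-simplices (12): PQR, PQT, PRS, PSU, PTU, QRU, QSU, QSV, QTV, RSV, RTU, RTV

Hence C_0 ≅ Z^7, C_1 ≅ Z^18, C_2 ≅ Z^12.

∂_1: C_1 → C_0 maps an edge to its endpoints' difference, ∂[p,q] = q − p.
The resulting 7×18 matrix has rank 6, and its Smith normal form has invariant factors (1,1,1,1,1,1).

∂_2: C_2 → C_1 acts by ∂[p,q,r] = [q,r] − [p,r] + [p,q]. For instance
  ∂RTV = TV − RV + RT,
  ∂QSV = SV − QV + QS.
This gives a 18×12 integer matrix of rank 12; reducing to Smith normal form yields diagonal entries (1,1,1,1,1,1,1,1,1,1,1,2).

Reading off H_k = ker ∂_k / im ∂_{k+1}:

  H_0: rank C_0 − rank ∂_1 = 7 − 6 = 1, and the invariant factors of ∂_1 are all 1, so H_0 ≅ Z.
  H_1: rank ker ∂_1 − rank ∂_2 = (18 − 6) − 12 = 0, and ∂_2 has invariant factor 2 > 1, so H_1 ≅ Z/2.
  H_2: rank ker ∂_2 − rank ∂_3 = (12 − 12) − 0 = 0, and there is no ∂_3, so H_2 ≅ 0.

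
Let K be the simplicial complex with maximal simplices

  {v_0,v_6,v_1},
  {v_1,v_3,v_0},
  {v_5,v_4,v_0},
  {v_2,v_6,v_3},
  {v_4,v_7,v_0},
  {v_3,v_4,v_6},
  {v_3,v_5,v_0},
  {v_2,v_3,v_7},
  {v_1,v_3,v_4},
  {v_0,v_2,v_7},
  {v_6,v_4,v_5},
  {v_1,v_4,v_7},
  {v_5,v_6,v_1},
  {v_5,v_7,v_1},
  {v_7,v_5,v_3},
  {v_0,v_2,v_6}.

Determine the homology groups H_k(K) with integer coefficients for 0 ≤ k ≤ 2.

H_0 = Z,  H_1 = Z^2,  H_2 = Z.

Order the vertices as v_0 < v_1 < v_2 < v_3 < v_4 < v_5 < v_6 < v_7. Listing each simplex with vertices in this order, K has dimension 2 with simplices:

  0-simplices (8): [v_0], [v_1], [v_2], [v_3], [v_4], [v_5], [v_6], [v_7]
  1-simplices (24): (24 of them)
  2-simplices (16): (16 of them)

giving chain groups C_0 ≅ Z^8, C_1 ≅ Z^24, C_2 ≅ Z^16.

The boundary map ∂_1: C_1 → C_0 is given by ∂[p,q] = [q] − [p].
This gives a 8×24 integer matrix of rank 7; reducing to Smith normal form yields diagonal entries (1,1,1,1,1,1,1).

The boundary map ∂_2: C_2 → C_1 maps a triangle to the signed sum of its edges. For instance
  ∂[v_2,v_3,v_6] = [v_3,v_6] − [v_2,v_6] + [v_2,v_3],
  ∂[v_0,v_1,v_6] = [v_1,v_6] − [v_0,v_6] + [v_0,v_1].
As a 24×16 matrix over Z this has rank 15, with invariant factors (1,1,1,1,1,1,1,1,1,1,1,1,1,1,1).

From H_k ≅ ker(∂_k) / im(∂_{k+1}) we obtain:

  H_0: rank C_0 − rank ∂_1 = 8 − 7 = 1, and the invariant factors of ∂_1 are all 1, so H_0 = Z.
  H_1: rank ker ∂_1 − rank ∂_2 = (24 − 7) − 15 = 2, and the invariant factors of ∂_2 are all 1, so H_1 = Z^2.
  H_2: rank ker ∂_2 − rank ∂_3 = (16 − 15) − 0 = 1, and there is no ∂_3, so H_2 = Z.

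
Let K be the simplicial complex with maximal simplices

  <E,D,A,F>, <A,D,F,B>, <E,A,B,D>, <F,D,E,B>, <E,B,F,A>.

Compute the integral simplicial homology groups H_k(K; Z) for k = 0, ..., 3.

H_0 = Z,  H_1 = 0,  H_2 = 0,  H_3 = Z.

We work with the vertex ordering A < B < D < E < F. The simplices of K, each written with vertices in increasing order, are:

  0-simplices (5): A, B, D, E, F
  1-simplices (10): AB, AD, AE, AF, BD, BE, BF, DE, DF, EF
  2-simplices (10): ABD, ABE, ABF, ADE, ADF, AEF, BDE, BDF, BEF, DEF
  3-simplices (5): ABDE, ABDF, ABEF, ADEF, BDEF

so the chain groups are C_0 ≅ Z^5, C_1 ≅ Z^10, C_2 ≅ Z^10, C_3 ≅ Z^5.

Boundary ∂_1: C_1 → C_0 maps an edge to its endpoints' difference, ∂[p,q] = q − p. For instance
  ∂AD = D − A.
As a 5×10 matrix over Z this has rank 4, with invariant factors (1,1,1,1).

∂_2: C_2 → C_1 maps a triangle to the signed sum of its edges. For instance
  ∂AEF = EF − AF + AE,
  ∂ABE = BE − AE + AB.
The resulting 10×10 matrix has rank 6, and its Smith normal form has invariant factors (1,1,1,1,1,1).

Boundary ∂_3: C_3 → C_2 sends each 3-simplex σ to the alternating sum Σ_i (−1)^i (σ with its i-th vertex removed). For instance
  ∂BDEF = DEF − BEF + BDF − BDE,
  ∂ABEF = BEF − AEF + ABF − ABE.
The 10×5 boundary matrix has rank 4 and Smith normal form diag(1,1,1,1).

From H_k ≅ ker(∂_k) / im(∂_{k+1}) we obtain:

  H_0: rank C_0 − rank ∂_1 = 5 − 4 = 1, and the invariant factors of ∂_1 are all 1, so H_0 ≅ Z.
  H_1: rank ker ∂_1 − rank ∂_2 = (10 − 4) − 6 = 0, and the invariant factors of ∂_2 are all 1, so H_1 ≅ 0.
  H_2: rank ker ∂_2 − rank ∂_3 = (10 − 6) − 4 = 0, and the invariant factors of ∂_3 are all 1, so H_2 ≅ 0.
  H_3: rank ker ∂_3 − rank ∂_4 = (5 − 4) − 0 = 1, and there is no ∂_4, so H_3 ≅ Z.

(K is a triangulation of the 3-sphere S^3.)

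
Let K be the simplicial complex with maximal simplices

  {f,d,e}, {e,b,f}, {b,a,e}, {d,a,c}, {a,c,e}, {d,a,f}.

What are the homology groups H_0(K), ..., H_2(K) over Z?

H_0 = Z,  H_1 = Z,  H_2 = 0.

K has 6 vertices, 12 edges, 6 triangles.
rank ∂_0 = 0, rank ∂_1 = 5 ⇒ b_0 = 6 − 0 − 5 = 1; all invariant factors of ∂_1 are 1 so no torsion. So H_0 ≅ Z.
rank ∂_1 = 5, rank ∂_2 = 6 ⇒ b_1 = 12 − 5 − 6 = 1; all invariant factors of ∂_2 are 1 so no torsion. So H_1 ≅ Z.
rank ∂_2 = 6, rank ∂_3 = 0 ⇒ b_2 = 6 − 6 − 0 = 0. So H_2 ≅ 0.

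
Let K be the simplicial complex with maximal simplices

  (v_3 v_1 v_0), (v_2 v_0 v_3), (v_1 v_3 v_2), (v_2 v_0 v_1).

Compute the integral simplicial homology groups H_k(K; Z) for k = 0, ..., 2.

H_0 ≅ Z,  H_1 = 0,  H_2 ≅ Z.

Take the total order v_0 < v_1 < v_2 < v_3 on the vertex set. Then K (dimension 2) consists of the simplices:

  0-simplices (4): [v_0], [v_1], [v_2], [v_3]
  1-simplices (6): [v_0,v_1], [v_0,v_2], [v_0,v_3], [v_1,v_2], [v_1,v_3], [v_2,v_3]
  2-simplices (4): [v_0,v_1,v_2], [v_0,v_1,v_3], [v_0,v_2,v_3], [v_1,v_2,v_3]

Hence C_0 ≅ Z^4, C_1 ≅ Z^6, C_2 ≅ Z^4.

The boundary map ∂_1: C_1 → C_0 sends each edge [p,q] (with p < q) to q − p.
The resulting 4×6 matrix has rank 3, and its Smith normal form has invariant factors (1,1,1).

∂_2: C_2 → C_1 sends each 2-simplex [p,q,r] to [q,r] − [p,r] + [p,q]. For instance
  ∂[v_1,v_2,v_3] = [v_2,v_3] − [v_1,v_3] + [v_1,v_2],
  ∂[v_0,v_1,v_2] = [v_1,v_2] − [v_0,v_2] + [v_0,v_1].
The 6×4 boundary matrix has rank 3 and Smith normal form diag(1,1,1).

Reading off H_k = ker ∂_k / im ∂_{k+1}:

  H_0: rank C_0 − rank ∂_1 = 4 − 3 = 1, and the invariant factors of ∂_1 are all 1, so H_0 ≅ Z.
  H_1: rank ker ∂_1 − rank ∂_2 = (6 − 3) − 3 = 0, and the invariant factors of ∂_2 are all 1, so H_1 ≅ 0.
  H_2: rank ker ∂_2 − rank ∂_3 = (4 − 3) − 0 = 1, and there is no ∂_3, so H_2 ≅ Z.

(K is a triangulation of the 2-sphere S^2.)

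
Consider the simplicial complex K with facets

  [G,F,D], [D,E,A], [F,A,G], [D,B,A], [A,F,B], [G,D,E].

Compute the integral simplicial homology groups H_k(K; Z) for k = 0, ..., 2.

K has 6 vertices, 12 edges, 6 triangles.
rank ∂_0 = 0, rank ∂_1 = 5 ⇒ b_0 = 6 − 0 − 5 = 1; all invariant factors of ∂_1 are 1 so no torsion. So H_0 ≅ Z.
rank ∂_1 = 5, rank ∂_2 = 6 ⇒ b_1 = 12 − 5 − 6 = 1; all invariant factors of ∂_2 are 1 so no torsion. So H_1 ≅ Z.
rank ∂_2 = 6, rank ∂_3 = 0 ⇒ b_2 = 6 − 6 − 0 = 0. So H_2 ≅ 0.

H_0 ≅ Z,  H_1 ≅ Z,  H_2 = 0.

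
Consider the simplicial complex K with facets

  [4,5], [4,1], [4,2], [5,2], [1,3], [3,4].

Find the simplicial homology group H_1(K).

H_1 = Z^2.

Fix the vertex order 1 < 2 < 3 < 4 < 5 and write every simplex with vertices in increasing order. Then dim K = 1 and the simplices of K are:

  0-simplices (5): [1], [2], [3], [4], [5]
  1-simplices (6): [1,3], [1,4], [2,4], [2,5], [3,4], [4,5]

giving chain groups C_0 ≅ Z^5, C_1 ≅ Z^6.

∂_1: C_1 → C_0 is given by ∂[p,q] = [q] − [p]. For instance
  ∂[3,4] = [4] − [3].
This gives a 5×6 integer matrix of rank 4; reducing to Smith normal form yields diagonal entries (1,1,1,1).

From H_k ≅ ker(∂_k) / im(∂_{k+1}) we obtain:

  H_1: rank ker ∂_1 − rank ∂_2 = (6 − 4) − 0 = 2, and there is no ∂_2, so H_1 = Z^2.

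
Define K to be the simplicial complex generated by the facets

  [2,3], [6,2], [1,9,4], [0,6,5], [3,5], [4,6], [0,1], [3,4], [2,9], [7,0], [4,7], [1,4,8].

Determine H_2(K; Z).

Take the total order 0 < 1 < 2 < 3 < 4 < 5 < 6 < 7 < 8 < 9 on the vertex set. Then K (dimension 2) consists of the simplices:

  0-simplices (10): [0], [1], [2], [3], [4], [5], [6], [7], [8], [9]
  1-simplices (17): [0,1], [0,5], [0,6], [0,7], [1,4], [1,8], [1,9], [2,3], [2,6], [2,9], [3,4], [3,5], [4,6], [4,7], [4,8], [4,9], [5,6]
  2-simplices (3): [0,5,6], [1,4,8], [1,4,9]

Hence C_0 ≅ Z^10, C_1 ≅ Z^17, C_2 ≅ Z^3.

Boundary ∂_1: C_1 → C_0 sends each edge [p,q] (with p < q) to q − p. For instance
  ∂[4,7] = [7] − [4].
The resulting 10×17 matrix has rank 9, and its Smith normal form has invariant factors (1,1,1,1,1,1,1,1,1).

Boundary ∂_2: C_2 → C_1 maps a triangle to the signed sum of its edges. For instance
  ∂[1,4,8] = [4,8] − [1,8] + [1,4],
  ∂[1,4,9] = [4,9] − [1,9] + [1,4].
The resulting 17×3 matrix has rank 3, and its Smith normal form has invariant factors (1,1,1).

From H_k ≅ ker(∂_k) / im(∂_{k+1}) we obtain:

  H_2: rank ker ∂_2 − rank ∂_3 = (3 − 3) − 0 = 0, and there is no ∂_3, so H_2 = 0.

H_2 ≅ 0.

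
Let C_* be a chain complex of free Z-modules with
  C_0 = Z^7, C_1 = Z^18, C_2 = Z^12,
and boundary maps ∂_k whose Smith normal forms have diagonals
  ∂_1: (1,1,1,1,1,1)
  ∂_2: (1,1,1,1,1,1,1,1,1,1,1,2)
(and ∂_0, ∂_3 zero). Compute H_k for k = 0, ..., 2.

H_0: b_0 = 7 − 0 − 6 = 1; torsion from ∂_1 factors > 1: none. So H_0 = Z.
H_1: b_1 = 18 − 6 − 12 = 0; torsion from ∂_2 factors > 1: [2]. So H_1 = Z_2.
H_2: b_2 = 12 − 12 − 0 = 0; torsion from ∂_3 factors > 1: none. So H_2 = 0.

H_0 = Z,  H_1 = Z_2,  H_2 = 0.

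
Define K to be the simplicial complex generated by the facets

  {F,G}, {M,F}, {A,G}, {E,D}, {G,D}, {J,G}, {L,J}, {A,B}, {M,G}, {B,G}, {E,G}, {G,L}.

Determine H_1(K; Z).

We work with the vertex ordering A < B < D < E < F < G < J < L < M. The simplices of K, each written with vertices in increasing order, are:

  0-simplices (9): A, B, D, E, F, G, J, L, M
  1-simplices (12): AB, AG, BG, DE, DG, EG, FG, FM, GJ, GL, GM, JL

giving chain groups C_0 ≅ Z^9, C_1 ≅ Z^12.

The boundary map ∂_1: C_1 → C_0 is given by ∂[p,q] = [q] − [p]. For instance
  ∂FM = M − F.
As a 9×12 matrix over Z this has rank 8, with invariant factors (1,1,1,1,1,1,1,1).

Now H_k = ker ∂_k / im ∂_{k+1}, so:

  H_1: rank ker ∂_1 − rank ∂_2 = (12 − 8) − 0 = 4, and there is no ∂_2, so H_1 ≅ Z^4.

H_1 = Z^4.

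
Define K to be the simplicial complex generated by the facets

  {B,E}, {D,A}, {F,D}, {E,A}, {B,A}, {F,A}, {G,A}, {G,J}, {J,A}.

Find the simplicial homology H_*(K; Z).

We work with the vertex ordering A < B < D < E < F < G < J. The simplices of K, each written with vertices in increasing order, are:

  0-simplices (7): A, B, D, E, F, G, J
  1-simplices (9): AB, AD, AE, AF, AG, AJ, BE, DF, GJ

so the chain groups are C_0 ≅ Z^7, C_1 ≅ Z^9.

∂_1: C_1 → C_0 maps an edge to its endpoints' difference, ∂[p,q] = q − p.
The resulting 7×9 matrix has rank 6, and its Smith normal form has invariant factors (1,1,1,1,1,1).

Now H_k = ker ∂_k / im ∂_{k+1}, so:

  H_0: rank C_0 − rank ∂_1 = 7 − 6 = 1, and the invariant factors of ∂_1 are all 1, so H_0 = Z.
  H_1: rank ker ∂_1 − rank ∂_2 = (9 − 6) − 0 = 3, and there is no ∂_2, so H_1 = Z^3.

H_0 ≅ Z,  H_1 ≅ Z^3.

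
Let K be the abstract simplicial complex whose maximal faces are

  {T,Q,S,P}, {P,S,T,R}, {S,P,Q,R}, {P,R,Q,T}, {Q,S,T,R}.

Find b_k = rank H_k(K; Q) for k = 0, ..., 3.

Order the vertices as P < Q < R < S < T. Listing each simplex with vertices in this order, K has dimension 3 with simplices:

  0-simplices (5): P, Q, R, S, T
  1-simplices (10): PQ, PR, PS, PT, QR, QS, QT, RS, RT, ST
  2-simplices (10): PQR, PQS, PQT, PRS, PRT, PST, QRS, QRT, QST, RST
  3-simplices (5): PQRS, PQRT, PQST, PRST, QRST

giving chain groups C_0 ≅ Z^5, C_1 ≅ Z^10, C_2 ≅ Z^10, C_3 ≅ Z^5.

Boundary ∂_1: C_1 → C_0 sends each edge [p,q] (with p < q) to q − p.
The resulting 5×10 matrix has rank 4, and its Smith normal form has invariant factors (1,1,1,1).

The boundary map ∂_2: C_2 → C_1 maps a triangle to the signed sum of its edges. For instance
  ∂PST = ST − PT + PS,
  ∂PRS = RS − PS + PR.
This gives a 10×10 integer matrix of rank 6; reducing to Smith normal form yields diagonal entries (1,1,1,1,1,1).

Boundary ∂_3: C_3 → C_2 sends each 3-simplex σ to the alternating sum Σ_i (−1)^i (σ with its i-th vertex removed). For instance
  ∂PQST = QST − PST + PQT − PQS,
  ∂PRST = RST − PST + PRT − PRS.
This gives a 10×5 integer matrix of rank 4; reducing to Smith normal form yields diagonal entries (1,1,1,1).

Reading off H_k = ker ∂_k / im ∂_{k+1}:

  H_0: rank C_0 − rank ∂_1 = 5 − 4 = 1, and the invariant factors of ∂_1 are all 1, so H_0 ≅ Z.
  H_1: rank ker ∂_1 − rank ∂_2 = (10 − 4) − 6 = 0, and the invariant factors of ∂_2 are all 1, so H_1 ≅ 0.
  H_2: rank ker ∂_2 − rank ∂_3 = (10 − 6) − 4 = 0, and the invariant factors of ∂_3 are all 1, so H_2 ≅ 0.
  H_3: rank ker ∂_3 − rank ∂_4 = (5 − 4) − 0 = 1, and there is no ∂_4, so H_3 ≅ Z.

Hence the Betti numbers are b_0 = 1, b_1 = 0, b_2 = 0, b_3 = 1.

b_0 = 1, b_1 = 0, b_2 = 0, b_3 = 1.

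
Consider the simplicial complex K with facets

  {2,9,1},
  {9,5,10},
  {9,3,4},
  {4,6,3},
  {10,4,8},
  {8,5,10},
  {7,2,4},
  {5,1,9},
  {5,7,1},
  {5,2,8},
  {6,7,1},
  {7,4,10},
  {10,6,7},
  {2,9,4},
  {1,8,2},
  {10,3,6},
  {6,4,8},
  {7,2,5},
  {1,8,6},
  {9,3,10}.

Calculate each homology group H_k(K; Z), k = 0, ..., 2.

Order the vertices as 1 < 2 < 3 < 4 < 5 < 6 < 7 < 8 < 9 < 10. Listing each simplex with vertices in this order, K has dimension 2 with simplices:

  0-simplices (10): [1], [2], [3], [4], [5], [6], [7], [8], [9], [10]
  1-simplices (30): (30 of them)
  2-simplices (20): (20 of them)

so the chain groups are C_0 ≅ Z^10, C_1 ≅ Z^30, C_2 ≅ Z^20.

Boundary ∂_1: C_1 → C_0 sends each edge [p,q] (with p < q) to q − p. For instance
  ∂[1,5] = [5] − [1].
The 10×30 boundary matrix has rank 9 and Smith normal form diag(1,1,1,1,1,1,1,1,1).

The boundary map ∂_2: C_2 → C_1 sends each 2-simplex [p,q,r] to [q,r] − [p,r] + [p,q]. For instance
  ∂[3,9,10] = [9,10] − [3,10] + [3,9],
  ∂[5,8,10] = [8,10] − [5,10] + [5,8].
This gives a 30×20 integer matrix of rank 20; reducing to Smith normal form yields diagonal entries (1,1,1,1,1,1,1,1,1,1,1,1,1,1,1,1,1,1,1,2).

Computing H_k = (kernel of ∂_k) / (image of ∂_{k+1}):

  H_0: rank C_0 − rank ∂_1 = 10 − 9 = 1, and the invariant factors of ∂_1 are all 1, so H_0 = Z.
  H_1: rank ker ∂_1 − rank ∂_2 = (30 − 9) − 20 = 1, and ∂_2 has invariant factor 2 > 1, so H_1 = Z ⊕ Z/2.
  H_2: rank ker ∂_2 − rank ∂_3 = (20 − 20) − 0 = 0, and there is no ∂_3, so H_2 = 0.

H_0 ≅ Z,  H_1 ≅ Z ⊕ Z/2,  H_2 = 0.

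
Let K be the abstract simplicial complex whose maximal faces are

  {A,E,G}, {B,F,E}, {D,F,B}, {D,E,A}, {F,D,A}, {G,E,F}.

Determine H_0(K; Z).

We work with the vertex ordering A < B < D < E < F < G. The simplices of K, each written with vertices in increasing order, are:

  0-simplices (6): A, B, D, E, F, G
  1-simplices (12): AD, AE, AF, AG, BD, BE, BF, DE, DF, EF, EG, FG
  2-simplices (6): ADE, ADF, AEG, BDF, BEF, EFG

so the chain groups are C_0 ≅ Z^6, C_1 ≅ Z^12, C_2 ≅ Z^6.

The boundary map ∂_1: C_1 → C_0 sends each edge [p,q] (with p < q) to q − p.
This gives a 6×12 integer matrix of rank 5; reducing to Smith normal form yields diagonal entries (1,1,1,1,1).

The boundary map ∂_2: C_2 → C_1 maps a triangle to the signed sum of its edges. For instance
  ∂BDF = DF − BF + BD,
  ∂AEG = EG − AG + AE.
This gives a 12×6 integer matrix of rank 6; reducing to Smith normal form yields diagonal entries (1,1,1,1,1,1).

From H_k ≅ ker(∂_k) / im(∂_{k+1}) we obtain:

  H_0: rank C_0 − rank ∂_1 = 6 − 5 = 1, and the invariant factors of ∂_1 are all 1, so H_0 ≅ Z.

(K is a triangulation of the cylinder S^1 x I.)

H_0 = Z.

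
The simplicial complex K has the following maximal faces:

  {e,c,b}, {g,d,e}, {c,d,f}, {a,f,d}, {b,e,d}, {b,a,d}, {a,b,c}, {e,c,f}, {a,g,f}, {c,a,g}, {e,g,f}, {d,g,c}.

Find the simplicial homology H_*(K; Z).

H_0 ≅ Z,  H_1 ≅ Z/2Z,  H_2 = 0.

Fix the vertex order a < b < c < d < e < f < g and write every simplex with vertices in increasing order. Then dim K = 2 and the simplices of K are:

  0-simplices (7): a, b, c, d, e, f, g
  1-simplices (18): ab, ac, ad, af, ag, bc, bd, be, cd, ce, cf, cg, de, df, dg, ef, eg, fg
  2-simplices (12): abc, abd, acg, adf, afg, bce, bde, cdf, cdg, cef, deg, efg

so the chain groups are C_0 ≅ Z^7, C_1 ≅ Z^18, C_2 ≅ Z^12.

∂_1: C_1 → C_0 maps an edge to its endpoints' difference, ∂[p,q] = q − p.
As a 7×18 matrix over Z this has rank 6, with invariant factors (1,1,1,1,1,1).

∂_2: C_2 → C_1 acts by ∂[p,q,r] = [q,r] − [p,r] + [p,q]. For instance
  ∂bde = de − be + bd,
  ∂efg = fg − eg + ef.
The 18×12 boundary matrix has rank 12 and Smith normal form diag(1,1,1,1,1,1,1,1,1,1,1,2).

Computing H_k = (kernel of ∂_k) / (image of ∂_{k+1}):

  H_0: rank C_0 − rank ∂_1 = 7 − 6 = 1, and the invariant factors of ∂_1 are all 1, so H_0 ≅ Z.
  H_1: rank ker ∂_1 − rank ∂_2 = (18 − 6) − 12 = 0, and ∂_2 has invariant factor 2 > 1, so H_1 ≅ Z/2Z.
  H_2: rank ker ∂_2 − rank ∂_3 = (12 − 12) − 0 = 0, and there is no ∂_3, so H_2 ≅ 0.

As a check, the Euler characteristic is 7 − 18 + 12 = 1, which agrees with 1 − 0 + 0 = 1.
(K is a triangulation of the real projective plane RP^2.)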